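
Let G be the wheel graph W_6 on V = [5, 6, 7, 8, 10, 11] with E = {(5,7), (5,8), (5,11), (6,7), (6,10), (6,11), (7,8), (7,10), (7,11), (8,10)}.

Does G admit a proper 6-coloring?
Yes, G is 6-colorable

A valid 6-coloring: color 1: [7]; color 2: [5, 6]; color 3: [10, 11]; color 4: [8].
(χ(G) = 4 ≤ 6.)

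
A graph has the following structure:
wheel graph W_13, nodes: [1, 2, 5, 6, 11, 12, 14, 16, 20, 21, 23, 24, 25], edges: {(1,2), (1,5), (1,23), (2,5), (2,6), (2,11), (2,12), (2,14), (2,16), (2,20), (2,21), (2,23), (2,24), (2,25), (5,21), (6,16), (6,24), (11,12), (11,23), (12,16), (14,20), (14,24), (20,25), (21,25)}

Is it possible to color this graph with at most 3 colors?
A valid 3-coloring: color 1: [2]; color 2: [5, 6, 12, 14, 23, 25]; color 3: [1, 11, 16, 20, 21, 24].
(χ(G) = 3 ≤ 3.)

Yes, G is 3-colorable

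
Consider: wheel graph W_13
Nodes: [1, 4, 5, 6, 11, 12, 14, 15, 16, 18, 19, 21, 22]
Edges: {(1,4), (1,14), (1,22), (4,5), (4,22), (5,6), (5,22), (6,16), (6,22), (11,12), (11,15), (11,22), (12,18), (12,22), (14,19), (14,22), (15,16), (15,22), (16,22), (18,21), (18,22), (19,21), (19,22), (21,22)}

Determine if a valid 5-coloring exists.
Yes, G is 5-colorable

A valid 5-coloring: color 1: [22]; color 2: [1, 5, 11, 16, 18, 19]; color 3: [4, 6, 12, 14, 15, 21].
(χ(G) = 3 ≤ 5.)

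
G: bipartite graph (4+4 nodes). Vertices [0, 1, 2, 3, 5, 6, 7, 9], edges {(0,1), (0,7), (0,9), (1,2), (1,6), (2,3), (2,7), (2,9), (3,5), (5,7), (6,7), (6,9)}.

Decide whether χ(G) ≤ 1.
Edge (0,1) forces its endpoints to differ, so 1 color is not enough.

No, G is not 1-colorable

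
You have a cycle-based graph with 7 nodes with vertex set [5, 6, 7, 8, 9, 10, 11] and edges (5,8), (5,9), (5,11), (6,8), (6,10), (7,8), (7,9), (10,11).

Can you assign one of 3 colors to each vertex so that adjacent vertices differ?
A valid 3-coloring: color 1: [8, 9, 10]; color 2: [5, 6, 7]; color 3: [11].
(χ(G) = 3 ≤ 3.)

Yes, G is 3-colorable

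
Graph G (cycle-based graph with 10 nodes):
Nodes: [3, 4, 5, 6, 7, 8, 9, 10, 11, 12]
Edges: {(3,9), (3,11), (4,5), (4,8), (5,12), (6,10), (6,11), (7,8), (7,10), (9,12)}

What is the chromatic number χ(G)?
χ(G) = 2

Clique number ω(G) = 2 (lower bound: χ ≥ ω).
The graph is bipartite (no odd cycle), so 2 colors suffice: χ(G) = 2.
A valid 2-coloring: color 1: [5, 8, 9, 10, 11]; color 2: [3, 4, 6, 7, 12].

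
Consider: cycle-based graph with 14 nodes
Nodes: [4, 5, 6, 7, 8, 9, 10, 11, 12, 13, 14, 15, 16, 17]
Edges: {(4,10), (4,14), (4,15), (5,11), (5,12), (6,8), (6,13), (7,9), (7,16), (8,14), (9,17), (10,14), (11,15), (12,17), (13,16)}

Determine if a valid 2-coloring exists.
The clique on vertices [4, 10, 14] has size 3 > 2, so it alone needs 3 colors.

No, G is not 2-colorable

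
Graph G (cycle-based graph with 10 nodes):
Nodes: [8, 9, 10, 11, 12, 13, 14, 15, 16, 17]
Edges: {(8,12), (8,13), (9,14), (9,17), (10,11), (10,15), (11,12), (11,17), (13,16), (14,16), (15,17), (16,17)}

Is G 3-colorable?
Yes, G is 3-colorable

A valid 3-coloring: color 1: [10, 12, 13, 14, 17]; color 2: [8, 9, 11, 15, 16].
(χ(G) = 2 ≤ 3.)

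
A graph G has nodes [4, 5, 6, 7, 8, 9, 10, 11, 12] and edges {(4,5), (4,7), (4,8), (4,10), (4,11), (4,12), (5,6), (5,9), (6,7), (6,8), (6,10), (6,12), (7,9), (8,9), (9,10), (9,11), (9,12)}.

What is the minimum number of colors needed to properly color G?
Clique number ω(G) = 2 (lower bound: χ ≥ ω).
The graph is bipartite (no odd cycle), so 2 colors suffice: χ(G) = 2.
A valid 2-coloring: color 1: [4, 6, 9]; color 2: [5, 7, 8, 10, 11, 12].

χ(G) = 2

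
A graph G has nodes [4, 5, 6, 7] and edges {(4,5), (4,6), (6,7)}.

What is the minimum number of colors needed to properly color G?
χ(G) = 2

Clique number ω(G) = 2 (lower bound: χ ≥ ω).
The graph is bipartite (no odd cycle), so 2 colors suffice: χ(G) = 2.
A valid 2-coloring: color 1: [4, 7]; color 2: [5, 6].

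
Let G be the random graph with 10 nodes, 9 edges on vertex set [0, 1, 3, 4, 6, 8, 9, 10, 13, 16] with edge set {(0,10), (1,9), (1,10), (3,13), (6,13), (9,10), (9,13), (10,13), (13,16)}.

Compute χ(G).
Clique number ω(G) = 3 (lower bound: χ ≥ ω).
The clique on [1, 9, 10] has size 3, forcing χ ≥ 3, and the coloring below uses 3 colors, so χ(G) = 3.
A valid 3-coloring: color 1: [0, 1, 4, 8, 13]; color 2: [3, 6, 10, 16]; color 3: [9].

χ(G) = 3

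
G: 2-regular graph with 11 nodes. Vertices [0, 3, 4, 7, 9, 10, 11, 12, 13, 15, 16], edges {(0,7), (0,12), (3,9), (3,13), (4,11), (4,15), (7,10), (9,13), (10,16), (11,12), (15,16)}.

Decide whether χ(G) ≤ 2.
The clique on vertices [3, 9, 13] has size 3 > 2, so it alone needs 3 colors.

No, G is not 2-colorable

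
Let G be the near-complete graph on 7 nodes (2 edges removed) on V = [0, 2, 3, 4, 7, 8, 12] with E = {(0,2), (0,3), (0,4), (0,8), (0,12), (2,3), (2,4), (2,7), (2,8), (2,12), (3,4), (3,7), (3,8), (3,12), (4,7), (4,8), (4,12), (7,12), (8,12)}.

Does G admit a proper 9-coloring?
A valid 9-coloring: color 1: [12]; color 2: [4]; color 3: [3]; color 4: [2]; color 5: [7, 8]; color 6: [0].
(χ(G) = 6 ≤ 9.)

Yes, G is 9-colorable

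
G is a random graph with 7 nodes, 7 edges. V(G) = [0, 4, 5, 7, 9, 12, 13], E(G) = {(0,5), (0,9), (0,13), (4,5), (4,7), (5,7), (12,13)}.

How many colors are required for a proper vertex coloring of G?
Clique number ω(G) = 3 (lower bound: χ ≥ ω).
The clique on [4, 5, 7] has size 3, forcing χ ≥ 3, and the coloring below uses 3 colors, so χ(G) = 3.
A valid 3-coloring: color 1: [5, 9, 13]; color 2: [0, 4, 12]; color 3: [7].

χ(G) = 3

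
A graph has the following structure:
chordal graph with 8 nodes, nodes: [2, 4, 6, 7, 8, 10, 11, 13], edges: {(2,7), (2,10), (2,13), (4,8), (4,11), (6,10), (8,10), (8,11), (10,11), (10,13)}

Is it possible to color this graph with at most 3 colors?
Yes, G is 3-colorable

A valid 3-coloring: color 1: [4, 7, 10]; color 2: [2, 6, 8]; color 3: [11, 13].
(χ(G) = 3 ≤ 3.)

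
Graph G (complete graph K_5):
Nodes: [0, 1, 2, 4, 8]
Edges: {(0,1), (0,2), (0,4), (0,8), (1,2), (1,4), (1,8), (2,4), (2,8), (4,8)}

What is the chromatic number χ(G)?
Clique number ω(G) = 5 (lower bound: χ ≥ ω).
The clique on [0, 1, 2, 4, 8] has size 5, forcing χ ≥ 5, and the coloring below uses 5 colors, so χ(G) = 5.
A valid 5-coloring: color 1: [2]; color 2: [0]; color 3: [8]; color 4: [4]; color 5: [1].

χ(G) = 5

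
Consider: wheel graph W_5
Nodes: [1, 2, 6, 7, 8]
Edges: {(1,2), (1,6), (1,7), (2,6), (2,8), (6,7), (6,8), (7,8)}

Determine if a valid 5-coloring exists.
Yes, G is 5-colorable

A valid 5-coloring: color 1: [6]; color 2: [2, 7]; color 3: [1, 8].
(χ(G) = 3 ≤ 5.)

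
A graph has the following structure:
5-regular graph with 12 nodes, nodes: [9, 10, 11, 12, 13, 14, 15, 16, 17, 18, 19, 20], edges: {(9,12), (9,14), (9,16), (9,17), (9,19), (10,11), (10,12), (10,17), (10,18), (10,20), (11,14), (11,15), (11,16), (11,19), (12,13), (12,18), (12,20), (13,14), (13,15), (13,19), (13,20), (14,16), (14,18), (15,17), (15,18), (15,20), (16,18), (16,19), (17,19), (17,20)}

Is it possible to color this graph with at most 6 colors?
Yes, G is 6-colorable

A valid 6-coloring: color 1: [9, 11, 18, 20]; color 2: [10, 14, 15, 19]; color 3: [13, 16, 17]; color 4: [12].
(χ(G) = 4 ≤ 6.)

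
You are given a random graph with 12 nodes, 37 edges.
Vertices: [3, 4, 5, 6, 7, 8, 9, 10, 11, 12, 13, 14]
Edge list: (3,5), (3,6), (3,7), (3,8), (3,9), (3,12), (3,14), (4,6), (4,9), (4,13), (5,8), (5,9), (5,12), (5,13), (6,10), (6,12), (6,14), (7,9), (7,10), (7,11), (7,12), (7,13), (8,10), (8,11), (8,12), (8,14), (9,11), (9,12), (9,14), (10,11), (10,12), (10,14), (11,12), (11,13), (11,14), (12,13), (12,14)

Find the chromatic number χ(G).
χ(G) = 5

Clique number ω(G) = 5 (lower bound: χ ≥ ω).
The clique on [8, 10, 11, 12, 14] has size 5, forcing χ ≥ 5, and the coloring below uses 5 colors, so χ(G) = 5.
A valid 5-coloring: color 1: [4, 12]; color 2: [3, 11]; color 3: [9, 10, 13]; color 4: [5, 7, 14]; color 5: [6, 8].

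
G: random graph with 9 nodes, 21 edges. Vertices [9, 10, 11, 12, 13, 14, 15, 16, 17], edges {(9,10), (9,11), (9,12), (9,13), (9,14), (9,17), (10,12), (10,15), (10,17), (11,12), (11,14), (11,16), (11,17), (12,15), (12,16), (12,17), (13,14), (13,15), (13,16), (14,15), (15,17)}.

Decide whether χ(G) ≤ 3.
The clique on vertices [9, 10, 12, 17] has size 4 > 3, so it alone needs 4 colors.

No, G is not 3-colorable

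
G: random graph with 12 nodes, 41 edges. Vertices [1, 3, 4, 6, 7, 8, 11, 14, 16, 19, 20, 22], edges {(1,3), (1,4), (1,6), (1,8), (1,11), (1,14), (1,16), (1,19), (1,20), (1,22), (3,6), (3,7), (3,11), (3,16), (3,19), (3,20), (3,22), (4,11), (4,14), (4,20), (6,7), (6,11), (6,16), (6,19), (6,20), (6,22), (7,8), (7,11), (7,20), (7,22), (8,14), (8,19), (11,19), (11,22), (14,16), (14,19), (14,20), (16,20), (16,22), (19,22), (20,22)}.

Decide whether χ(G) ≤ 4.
The clique on vertices [1, 3, 6, 16, 20, 22] has size 6 > 4, so it alone needs 6 colors.

No, G is not 4-colorable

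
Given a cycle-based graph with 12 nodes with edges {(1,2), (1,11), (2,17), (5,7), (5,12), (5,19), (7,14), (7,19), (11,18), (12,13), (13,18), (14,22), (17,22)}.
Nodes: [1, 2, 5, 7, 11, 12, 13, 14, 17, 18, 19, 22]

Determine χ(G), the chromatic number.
Clique number ω(G) = 3 (lower bound: χ ≥ ω).
The clique on [5, 7, 19] has size 3, forcing χ ≥ 3, and the coloring below uses 3 colors, so χ(G) = 3.
A valid 3-coloring: color 1: [5, 11, 13, 14, 17]; color 2: [2, 7, 12, 18, 22]; color 3: [1, 19].

χ(G) = 3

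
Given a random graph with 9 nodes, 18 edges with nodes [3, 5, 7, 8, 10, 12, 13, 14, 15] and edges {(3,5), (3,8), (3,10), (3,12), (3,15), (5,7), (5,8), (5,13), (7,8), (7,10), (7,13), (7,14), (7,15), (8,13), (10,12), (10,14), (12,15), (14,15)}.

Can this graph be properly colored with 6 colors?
Yes, G is 6-colorable

A valid 6-coloring: color 1: [3, 7]; color 2: [8, 10, 15]; color 3: [5, 12, 14]; color 4: [13].
(χ(G) = 4 ≤ 6.)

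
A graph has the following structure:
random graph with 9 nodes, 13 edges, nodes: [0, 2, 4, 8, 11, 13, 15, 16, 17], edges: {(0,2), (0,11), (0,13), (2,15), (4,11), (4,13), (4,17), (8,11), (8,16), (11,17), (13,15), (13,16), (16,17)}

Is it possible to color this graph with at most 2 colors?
The clique on vertices [4, 11, 17] has size 3 > 2, so it alone needs 3 colors.

No, G is not 2-colorable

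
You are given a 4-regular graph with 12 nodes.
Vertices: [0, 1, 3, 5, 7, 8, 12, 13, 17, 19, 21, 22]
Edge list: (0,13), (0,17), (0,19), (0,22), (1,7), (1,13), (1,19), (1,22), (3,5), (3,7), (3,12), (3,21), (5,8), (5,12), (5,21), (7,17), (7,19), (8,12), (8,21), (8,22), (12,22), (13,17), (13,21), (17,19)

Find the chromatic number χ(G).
Clique number ω(G) = 3 (lower bound: χ ≥ ω).
The clique on [0, 17, 19] has size 3, forcing χ ≥ 3, and the coloring below uses 3 colors, so χ(G) = 3.
A valid 3-coloring: color 1: [0, 7, 12, 21]; color 2: [1, 3, 8, 17]; color 3: [5, 13, 19, 22].

χ(G) = 3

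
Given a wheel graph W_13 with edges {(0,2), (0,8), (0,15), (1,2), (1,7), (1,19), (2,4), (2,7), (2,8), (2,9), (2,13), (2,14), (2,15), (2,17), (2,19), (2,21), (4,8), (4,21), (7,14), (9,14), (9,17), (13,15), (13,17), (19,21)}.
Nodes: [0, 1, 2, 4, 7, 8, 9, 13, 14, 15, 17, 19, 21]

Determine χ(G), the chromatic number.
χ(G) = 3

Clique number ω(G) = 3 (lower bound: χ ≥ ω).
The clique on [0, 2, 8] has size 3, forcing χ ≥ 3, and the coloring below uses 3 colors, so χ(G) = 3.
A valid 3-coloring: color 1: [2]; color 2: [0, 4, 7, 9, 13, 19]; color 3: [1, 8, 14, 15, 17, 21].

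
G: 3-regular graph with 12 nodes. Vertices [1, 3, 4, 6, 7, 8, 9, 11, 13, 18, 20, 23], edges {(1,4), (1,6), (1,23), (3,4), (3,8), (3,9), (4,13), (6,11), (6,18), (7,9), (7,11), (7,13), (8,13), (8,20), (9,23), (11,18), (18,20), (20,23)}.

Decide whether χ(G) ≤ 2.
The clique on vertices [6, 11, 18] has size 3 > 2, so it alone needs 3 colors.

No, G is not 2-colorable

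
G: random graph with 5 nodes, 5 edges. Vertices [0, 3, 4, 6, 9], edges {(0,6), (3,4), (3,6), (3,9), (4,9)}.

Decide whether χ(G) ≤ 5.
Yes, G is 5-colorable

A valid 5-coloring: color 1: [0, 3]; color 2: [4, 6]; color 3: [9].
(χ(G) = 3 ≤ 5.)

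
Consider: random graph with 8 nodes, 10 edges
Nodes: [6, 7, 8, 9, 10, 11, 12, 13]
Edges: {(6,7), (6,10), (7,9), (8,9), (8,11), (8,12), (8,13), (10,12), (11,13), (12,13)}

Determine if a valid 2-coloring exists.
No, G is not 2-colorable

The clique on vertices [8, 11, 13] has size 3 > 2, so it alone needs 3 colors.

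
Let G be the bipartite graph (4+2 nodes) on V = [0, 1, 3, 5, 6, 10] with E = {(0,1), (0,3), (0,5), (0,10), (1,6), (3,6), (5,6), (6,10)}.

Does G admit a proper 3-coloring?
Yes, G is 3-colorable

A valid 3-coloring: color 1: [0, 6]; color 2: [1, 3, 5, 10].
(χ(G) = 2 ≤ 3.)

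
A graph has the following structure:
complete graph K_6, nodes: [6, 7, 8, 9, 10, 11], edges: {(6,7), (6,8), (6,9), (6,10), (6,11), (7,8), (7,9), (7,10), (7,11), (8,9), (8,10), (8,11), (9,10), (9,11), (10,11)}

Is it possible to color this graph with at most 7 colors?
A valid 7-coloring: color 1: [9]; color 2: [11]; color 3: [6]; color 4: [7]; color 5: [8]; color 6: [10].
(χ(G) = 6 ≤ 7.)

Yes, G is 7-colorable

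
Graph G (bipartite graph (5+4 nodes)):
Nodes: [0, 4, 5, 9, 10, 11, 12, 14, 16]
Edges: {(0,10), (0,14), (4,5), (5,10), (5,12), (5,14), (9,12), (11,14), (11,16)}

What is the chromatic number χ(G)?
Clique number ω(G) = 2 (lower bound: χ ≥ ω).
The graph is bipartite (no odd cycle), so 2 colors suffice: χ(G) = 2.
A valid 2-coloring: color 1: [0, 5, 9, 11]; color 2: [4, 10, 12, 14, 16].

χ(G) = 2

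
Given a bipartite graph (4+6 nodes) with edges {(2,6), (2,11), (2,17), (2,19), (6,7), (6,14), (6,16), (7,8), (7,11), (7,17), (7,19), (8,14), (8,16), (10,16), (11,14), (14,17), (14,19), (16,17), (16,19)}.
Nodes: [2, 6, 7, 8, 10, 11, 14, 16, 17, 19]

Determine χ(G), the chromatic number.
Clique number ω(G) = 2 (lower bound: χ ≥ ω).
The graph is bipartite (no odd cycle), so 2 colors suffice: χ(G) = 2.
A valid 2-coloring: color 1: [2, 7, 14, 16]; color 2: [6, 8, 10, 11, 17, 19].

χ(G) = 2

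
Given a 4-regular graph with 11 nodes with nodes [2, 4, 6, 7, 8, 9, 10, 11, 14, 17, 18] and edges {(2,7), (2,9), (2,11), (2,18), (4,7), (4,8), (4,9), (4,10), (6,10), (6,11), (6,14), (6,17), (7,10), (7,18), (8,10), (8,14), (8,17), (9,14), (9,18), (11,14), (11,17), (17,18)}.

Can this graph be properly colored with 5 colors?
Yes, G is 5-colorable

A valid 5-coloring: color 1: [2, 4, 14, 17]; color 2: [10, 11, 18]; color 3: [6, 7, 8, 9].
(χ(G) = 3 ≤ 5.)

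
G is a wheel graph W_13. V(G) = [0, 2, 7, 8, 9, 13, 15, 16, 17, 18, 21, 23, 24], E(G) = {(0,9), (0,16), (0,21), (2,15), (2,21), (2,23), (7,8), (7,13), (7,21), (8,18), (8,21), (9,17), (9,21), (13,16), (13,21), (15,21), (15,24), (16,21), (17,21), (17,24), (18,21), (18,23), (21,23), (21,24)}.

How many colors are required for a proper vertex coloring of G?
χ(G) = 3

Clique number ω(G) = 3 (lower bound: χ ≥ ω).
The clique on [0, 16, 21] has size 3, forcing χ ≥ 3, and the coloring below uses 3 colors, so χ(G) = 3.
A valid 3-coloring: color 1: [21]; color 2: [2, 7, 9, 16, 18, 24]; color 3: [0, 8, 13, 15, 17, 23].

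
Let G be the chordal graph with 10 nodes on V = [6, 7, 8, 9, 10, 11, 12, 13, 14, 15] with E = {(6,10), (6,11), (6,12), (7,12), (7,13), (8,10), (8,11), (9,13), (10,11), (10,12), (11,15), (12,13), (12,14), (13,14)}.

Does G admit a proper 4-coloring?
A valid 4-coloring: color 1: [9, 11, 12]; color 2: [10, 13, 15]; color 3: [6, 7, 8, 14].
(χ(G) = 3 ≤ 4.)

Yes, G is 4-colorable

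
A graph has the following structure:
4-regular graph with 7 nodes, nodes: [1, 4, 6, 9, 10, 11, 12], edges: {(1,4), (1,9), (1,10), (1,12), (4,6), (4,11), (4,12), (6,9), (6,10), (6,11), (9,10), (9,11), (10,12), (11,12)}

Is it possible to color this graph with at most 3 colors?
Suppose a proper 3-coloring c exists. The clique [1, 4, 12] takes 3 distinct colors; by symmetry let c(1) = 1, c(4) = 2, c(12) = 3.
- Vertex 10: neighbors [1, 12] already have colors [1, 3] ⇒ c(10) = 2.
- Vertex 9: neighbors [1, 10] already have colors [1, 2] ⇒ c(9) = 3.
- Vertex 6: neighbors [4, 9] already have colors [2, 3] ⇒ c(6) = 1.
- Vertex 11: neighbors [6, 4, 9] already have colors [1, 2, 3] — all 3 colors blocked. Contradiction.
The forced assignments end in a contradiction, so G has no proper 3-coloring (χ ≥ 4).

No, G is not 3-colorable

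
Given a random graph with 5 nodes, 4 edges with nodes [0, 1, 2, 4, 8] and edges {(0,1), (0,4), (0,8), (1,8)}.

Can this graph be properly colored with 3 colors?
A valid 3-coloring: color 1: [0, 2]; color 2: [4, 8]; color 3: [1].
(χ(G) = 3 ≤ 3.)

Yes, G is 3-colorable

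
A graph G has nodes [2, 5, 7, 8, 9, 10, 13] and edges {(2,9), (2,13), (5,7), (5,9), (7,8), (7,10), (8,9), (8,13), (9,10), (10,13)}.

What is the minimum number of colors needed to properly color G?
χ(G) = 2

Clique number ω(G) = 2 (lower bound: χ ≥ ω).
The graph is bipartite (no odd cycle), so 2 colors suffice: χ(G) = 2.
A valid 2-coloring: color 1: [7, 9, 13]; color 2: [2, 5, 8, 10].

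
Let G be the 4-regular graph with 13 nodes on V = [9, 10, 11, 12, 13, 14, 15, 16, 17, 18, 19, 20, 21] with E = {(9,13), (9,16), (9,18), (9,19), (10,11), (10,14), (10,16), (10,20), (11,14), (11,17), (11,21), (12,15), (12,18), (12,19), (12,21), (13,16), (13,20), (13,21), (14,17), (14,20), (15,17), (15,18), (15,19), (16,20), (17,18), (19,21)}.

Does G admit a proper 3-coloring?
Suppose a proper 3-coloring c exists. The clique [9, 13, 16] takes 3 distinct colors; by symmetry let c(9) = 1, c(13) = 2, c(16) = 3.
- Vertex 20: neighbors [13, 16] already have colors [2, 3] ⇒ c(20) = 1.
- Vertex 10: neighbors [20, 16] already have colors [1, 3] ⇒ c(10) = 2.
- Vertex 14: neighbors [20, 10] already have colors [1, 2] ⇒ c(14) = 3.
- Vertex 11: neighbors [10, 14] already have colors [2, 3] ⇒ c(11) = 1.
- Vertex 17: neighbors [11, 14] already have colors [1, 3] ⇒ c(17) = 2.
- Vertex 18: neighbors [9, 17] already have colors [1, 2] ⇒ c(18) = 3.
- Vertex 15: neighbors [17, 18] already have colors [2, 3] ⇒ c(15) = 1.
- Vertex 12: neighbors [15, 18] already have colors [1, 3] ⇒ c(12) = 2.
- Vertex 19: neighbors [9, 12] already have colors [1, 2] ⇒ c(19) = 3.
- Vertex 21: neighbors [11, 12, 19] already have colors [1, 2, 3] — all 3 colors blocked. Contradiction.
The forced assignments end in a contradiction, so G has no proper 3-coloring (χ ≥ 4).

No, G is not 3-colorable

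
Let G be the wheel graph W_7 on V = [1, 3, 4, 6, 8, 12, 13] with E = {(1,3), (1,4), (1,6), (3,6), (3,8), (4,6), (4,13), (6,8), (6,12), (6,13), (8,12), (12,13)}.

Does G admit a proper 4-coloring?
Yes, G is 4-colorable

A valid 4-coloring: color 1: [6]; color 2: [1, 8, 13]; color 3: [3, 4, 12].
(χ(G) = 3 ≤ 4.)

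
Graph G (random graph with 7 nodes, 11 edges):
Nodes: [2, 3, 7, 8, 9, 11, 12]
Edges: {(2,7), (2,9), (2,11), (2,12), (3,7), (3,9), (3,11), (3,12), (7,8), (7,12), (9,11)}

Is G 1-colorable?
The clique on vertices [2, 9, 11] has size 3 > 1, so it alone needs 3 colors.

No, G is not 1-colorable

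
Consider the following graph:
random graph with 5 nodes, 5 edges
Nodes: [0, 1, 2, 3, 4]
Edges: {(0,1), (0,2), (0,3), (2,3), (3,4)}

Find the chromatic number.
χ(G) = 3

Clique number ω(G) = 3 (lower bound: χ ≥ ω).
The clique on [0, 2, 3] has size 3, forcing χ ≥ 3, and the coloring below uses 3 colors, so χ(G) = 3.
A valid 3-coloring: color 1: [1, 3]; color 2: [0, 4]; color 3: [2].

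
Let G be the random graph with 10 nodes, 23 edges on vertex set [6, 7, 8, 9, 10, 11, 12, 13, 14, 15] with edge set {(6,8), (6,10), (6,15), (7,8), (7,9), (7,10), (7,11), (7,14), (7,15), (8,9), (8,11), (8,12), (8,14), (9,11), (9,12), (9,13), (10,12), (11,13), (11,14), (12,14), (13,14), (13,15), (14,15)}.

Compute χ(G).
Clique number ω(G) = 4 (lower bound: χ ≥ ω).
The clique on [7, 8, 9, 11] has size 4, forcing χ ≥ 4, and the coloring below uses 4 colors, so χ(G) = 4.
A valid 4-coloring: color 1: [6, 7, 12, 13]; color 2: [8, 10, 15]; color 3: [9, 14]; color 4: [11].

χ(G) = 4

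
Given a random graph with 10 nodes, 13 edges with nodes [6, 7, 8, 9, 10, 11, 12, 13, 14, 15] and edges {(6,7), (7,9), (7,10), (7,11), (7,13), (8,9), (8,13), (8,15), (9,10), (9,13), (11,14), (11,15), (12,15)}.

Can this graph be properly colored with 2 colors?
No, G is not 2-colorable

The clique on vertices [7, 9, 10] has size 3 > 2, so it alone needs 3 colors.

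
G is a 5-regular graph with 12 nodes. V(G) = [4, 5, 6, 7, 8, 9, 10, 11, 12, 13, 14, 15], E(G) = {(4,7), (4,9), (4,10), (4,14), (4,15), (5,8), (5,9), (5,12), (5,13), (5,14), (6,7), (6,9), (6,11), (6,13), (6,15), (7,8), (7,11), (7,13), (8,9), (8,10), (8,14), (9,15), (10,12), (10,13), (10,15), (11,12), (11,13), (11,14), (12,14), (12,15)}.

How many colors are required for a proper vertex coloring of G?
Clique number ω(G) = 4 (lower bound: χ ≥ ω).
The clique on [6, 7, 11, 13] has size 4, forcing χ ≥ 4, and the coloring below uses 4 colors, so χ(G) = 4.
A valid 4-coloring: color 1: [4, 6, 8, 12]; color 2: [9, 10, 11]; color 3: [13, 14, 15]; color 4: [5, 7].

χ(G) = 4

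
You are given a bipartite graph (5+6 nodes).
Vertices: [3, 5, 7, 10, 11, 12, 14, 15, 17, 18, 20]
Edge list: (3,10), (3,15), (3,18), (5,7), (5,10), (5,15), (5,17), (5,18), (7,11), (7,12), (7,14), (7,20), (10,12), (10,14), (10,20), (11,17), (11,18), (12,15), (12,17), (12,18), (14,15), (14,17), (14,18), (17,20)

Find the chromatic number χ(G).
Clique number ω(G) = 2 (lower bound: χ ≥ ω).
The graph is bipartite (no odd cycle), so 2 colors suffice: χ(G) = 2.
A valid 2-coloring: color 1: [7, 10, 15, 17, 18]; color 2: [3, 5, 11, 12, 14, 20].

χ(G) = 2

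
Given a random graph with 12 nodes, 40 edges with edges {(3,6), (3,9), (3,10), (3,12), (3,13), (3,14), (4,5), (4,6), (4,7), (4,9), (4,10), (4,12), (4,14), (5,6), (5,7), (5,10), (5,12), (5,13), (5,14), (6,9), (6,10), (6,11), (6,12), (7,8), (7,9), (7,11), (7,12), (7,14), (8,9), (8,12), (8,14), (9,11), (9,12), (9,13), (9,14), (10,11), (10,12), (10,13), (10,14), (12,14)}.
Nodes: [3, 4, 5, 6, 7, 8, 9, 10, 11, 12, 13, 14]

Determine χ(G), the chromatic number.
Clique number ω(G) = 5 (lower bound: χ ≥ ω).
The clique on [7, 8, 9, 12, 14] has size 5, forcing χ ≥ 5, and the coloring below uses 5 colors, so χ(G) = 5.
A valid 5-coloring: color 1: [11, 12, 13]; color 2: [5, 9]; color 3: [6, 14]; color 4: [7, 10]; color 5: [3, 4, 8].

χ(G) = 5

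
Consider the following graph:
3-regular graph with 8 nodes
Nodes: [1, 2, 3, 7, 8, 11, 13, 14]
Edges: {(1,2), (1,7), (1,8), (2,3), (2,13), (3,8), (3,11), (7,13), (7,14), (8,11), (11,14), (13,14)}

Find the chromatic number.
χ(G) = 3

Clique number ω(G) = 3 (lower bound: χ ≥ ω).
The clique on [3, 8, 11] has size 3, forcing χ ≥ 3, and the coloring below uses 3 colors, so χ(G) = 3.
A valid 3-coloring: color 1: [2, 8, 14]; color 2: [1, 3, 13]; color 3: [7, 11].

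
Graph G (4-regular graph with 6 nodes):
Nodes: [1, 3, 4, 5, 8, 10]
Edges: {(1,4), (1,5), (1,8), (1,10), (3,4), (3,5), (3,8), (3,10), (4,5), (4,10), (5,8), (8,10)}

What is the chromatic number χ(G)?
χ(G) = 3

Clique number ω(G) = 3 (lower bound: χ ≥ ω).
The clique on [1, 8, 10] has size 3, forcing χ ≥ 3, and the coloring below uses 3 colors, so χ(G) = 3.
A valid 3-coloring: color 1: [1, 3]; color 2: [5, 10]; color 3: [4, 8].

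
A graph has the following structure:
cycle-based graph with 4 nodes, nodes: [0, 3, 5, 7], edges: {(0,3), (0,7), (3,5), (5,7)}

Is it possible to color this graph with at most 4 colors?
Yes, G is 4-colorable

A valid 4-coloring: color 1: [3, 7]; color 2: [0, 5].
(χ(G) = 2 ≤ 4.)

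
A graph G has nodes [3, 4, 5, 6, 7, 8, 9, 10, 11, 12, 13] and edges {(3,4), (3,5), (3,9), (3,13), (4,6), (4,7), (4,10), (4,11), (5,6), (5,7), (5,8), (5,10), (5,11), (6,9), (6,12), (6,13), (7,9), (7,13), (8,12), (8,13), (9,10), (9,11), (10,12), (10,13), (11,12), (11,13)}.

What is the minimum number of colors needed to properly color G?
Clique number ω(G) = 2 (lower bound: χ ≥ ω).
The graph is bipartite (no odd cycle), so 2 colors suffice: χ(G) = 2.
A valid 2-coloring: color 1: [4, 5, 9, 12, 13]; color 2: [3, 6, 7, 8, 10, 11].

χ(G) = 2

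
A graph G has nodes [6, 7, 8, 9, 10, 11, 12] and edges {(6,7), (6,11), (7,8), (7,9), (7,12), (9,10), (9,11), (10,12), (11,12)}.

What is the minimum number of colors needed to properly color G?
Clique number ω(G) = 2 (lower bound: χ ≥ ω).
The graph is bipartite (no odd cycle), so 2 colors suffice: χ(G) = 2.
A valid 2-coloring: color 1: [7, 10, 11]; color 2: [6, 8, 9, 12].

χ(G) = 2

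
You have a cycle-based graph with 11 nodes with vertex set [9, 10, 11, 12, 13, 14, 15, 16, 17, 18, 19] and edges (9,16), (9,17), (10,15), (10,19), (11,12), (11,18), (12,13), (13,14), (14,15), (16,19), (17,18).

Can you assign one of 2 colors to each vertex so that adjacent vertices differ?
Odd cycle [9, 17, 18, 11, 12, 13, 14, 15, 10, 19, 16] needs 3 colors (χ ≥ 3).
Hence χ(G) ≥ 3 > 2, so no proper 2-coloring exists.

No, G is not 2-colorable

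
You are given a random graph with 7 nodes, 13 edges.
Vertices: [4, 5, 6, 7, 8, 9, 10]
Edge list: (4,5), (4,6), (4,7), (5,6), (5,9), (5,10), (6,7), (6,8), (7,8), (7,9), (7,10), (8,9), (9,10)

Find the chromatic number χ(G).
Clique number ω(G) = 3 (lower bound: χ ≥ ω).
The clique on [5, 9, 10] has size 3, forcing χ ≥ 3, and the coloring below uses 3 colors, so χ(G) = 3.
A valid 3-coloring: color 1: [5, 7]; color 2: [6, 9]; color 3: [4, 8, 10].

χ(G) = 3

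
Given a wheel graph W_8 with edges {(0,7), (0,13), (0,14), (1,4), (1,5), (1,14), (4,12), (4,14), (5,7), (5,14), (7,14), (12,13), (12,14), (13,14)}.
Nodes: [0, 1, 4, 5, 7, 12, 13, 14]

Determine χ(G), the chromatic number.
Clique number ω(G) = 3 (lower bound: χ ≥ ω).
Odd cycle [1, 4, 12, 13, 0, 7, 5] needs 3 colors (χ ≥ 3).
Vertex 14 is adjacent to every vertex of [0, 1, 4, 5, 7, 12, 13], which already need 3 colors among themselves, so 14 needs a new color (χ ≥ 4).
The coloring below uses 4 colors, so χ(G) = 4.
A valid 4-coloring: color 1: [14]; color 2: [1, 7, 12]; color 3: [4, 5, 13]; color 4: [0].

χ(G) = 4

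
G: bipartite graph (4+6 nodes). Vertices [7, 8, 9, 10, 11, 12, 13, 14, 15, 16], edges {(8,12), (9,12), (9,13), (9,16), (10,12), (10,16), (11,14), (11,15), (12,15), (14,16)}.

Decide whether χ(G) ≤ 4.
A valid 4-coloring: color 1: [7, 11, 12, 13, 16]; color 2: [8, 9, 10, 14, 15].
(χ(G) = 2 ≤ 4.)

Yes, G is 4-colorable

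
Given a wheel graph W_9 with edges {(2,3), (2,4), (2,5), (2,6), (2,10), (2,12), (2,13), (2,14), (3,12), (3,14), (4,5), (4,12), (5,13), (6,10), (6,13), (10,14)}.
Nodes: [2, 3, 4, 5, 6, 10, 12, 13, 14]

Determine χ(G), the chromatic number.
χ(G) = 3

Clique number ω(G) = 3 (lower bound: χ ≥ ω).
The clique on [2, 3, 12] has size 3, forcing χ ≥ 3, and the coloring below uses 3 colors, so χ(G) = 3.
A valid 3-coloring: color 1: [2]; color 2: [3, 4, 10, 13]; color 3: [5, 6, 12, 14].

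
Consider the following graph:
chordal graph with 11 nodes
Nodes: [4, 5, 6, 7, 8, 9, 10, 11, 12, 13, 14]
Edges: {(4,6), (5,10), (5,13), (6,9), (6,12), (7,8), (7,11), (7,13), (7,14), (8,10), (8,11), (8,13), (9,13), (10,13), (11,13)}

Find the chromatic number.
Clique number ω(G) = 4 (lower bound: χ ≥ ω).
The clique on [7, 8, 11, 13] has size 4, forcing χ ≥ 4, and the coloring below uses 4 colors, so χ(G) = 4.
A valid 4-coloring: color 1: [6, 13, 14]; color 2: [4, 7, 9, 10, 12]; color 3: [5, 8]; color 4: [11].

χ(G) = 4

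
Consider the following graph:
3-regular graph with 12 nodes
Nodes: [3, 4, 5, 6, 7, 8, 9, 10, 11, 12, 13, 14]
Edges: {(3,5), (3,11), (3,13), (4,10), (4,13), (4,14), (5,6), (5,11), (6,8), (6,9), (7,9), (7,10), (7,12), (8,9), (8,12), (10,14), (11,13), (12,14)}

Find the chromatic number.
χ(G) = 3

Clique number ω(G) = 3 (lower bound: χ ≥ ω).
The clique on [3, 5, 11] has size 3, forcing χ ≥ 3, and the coloring below uses 3 colors, so χ(G) = 3.
A valid 3-coloring: color 1: [5, 7, 8, 13, 14]; color 2: [3, 4, 9, 12]; color 3: [6, 10, 11].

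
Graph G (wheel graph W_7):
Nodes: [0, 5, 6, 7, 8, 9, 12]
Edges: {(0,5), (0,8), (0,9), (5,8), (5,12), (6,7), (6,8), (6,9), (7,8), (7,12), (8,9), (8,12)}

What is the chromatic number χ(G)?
χ(G) = 3

Clique number ω(G) = 3 (lower bound: χ ≥ ω).
The clique on [0, 8, 9] has size 3, forcing χ ≥ 3, and the coloring below uses 3 colors, so χ(G) = 3.
A valid 3-coloring: color 1: [8]; color 2: [5, 7, 9]; color 3: [0, 6, 12].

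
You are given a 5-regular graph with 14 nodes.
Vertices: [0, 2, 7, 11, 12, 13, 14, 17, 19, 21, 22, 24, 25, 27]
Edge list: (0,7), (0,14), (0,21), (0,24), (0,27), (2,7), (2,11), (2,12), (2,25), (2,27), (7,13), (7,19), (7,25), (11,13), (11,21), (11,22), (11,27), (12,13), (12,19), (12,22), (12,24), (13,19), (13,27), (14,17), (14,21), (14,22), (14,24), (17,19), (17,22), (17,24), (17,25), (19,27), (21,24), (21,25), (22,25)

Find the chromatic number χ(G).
χ(G) = 4

Clique number ω(G) = 4 (lower bound: χ ≥ ω).
The clique on [0, 14, 21, 24] has size 4, forcing χ ≥ 4, and the coloring below uses 4 colors, so χ(G) = 4.
A valid 4-coloring: color 1: [2, 13, 22, 24]; color 2: [7, 12, 17, 21, 27]; color 3: [11, 14, 19, 25]; color 4: [0].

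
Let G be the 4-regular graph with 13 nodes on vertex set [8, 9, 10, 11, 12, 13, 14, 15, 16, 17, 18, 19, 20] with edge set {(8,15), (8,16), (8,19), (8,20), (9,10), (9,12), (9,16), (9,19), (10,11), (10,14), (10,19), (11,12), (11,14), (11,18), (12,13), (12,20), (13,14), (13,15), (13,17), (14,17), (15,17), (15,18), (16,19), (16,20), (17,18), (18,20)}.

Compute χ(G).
Clique number ω(G) = 3 (lower bound: χ ≥ ω).
Suppose a proper 3-coloring c exists. The clique [8, 16, 19] takes 3 distinct colors; by symmetry let c(8) = 1, c(16) = 2, c(19) = 3.
- Vertex 9: neighbors [16, 19] already have colors [2, 3] ⇒ c(9) = 1.
- Vertex 10: neighbors [9, 19] already have colors [1, 3] ⇒ c(10) = 2.
- Vertex 20: neighbors [8, 16] already have colors [1, 2] ⇒ c(20) = 3.
- Vertex 12: neighbors [9, 20] already have colors [1, 3] ⇒ c(12) = 2.
- Vertex 13: neighbors [12] already have colors [2]; try each remaining color.
- Case c(13) = 1:
  - Vertex 14: neighbors [13, 10] already have colors [1, 2] ⇒ c(14) = 3.
  - Vertex 17: neighbors [13, 14] already have colors [1, 3] ⇒ c(17) = 2.
  - Vertex 18: neighbors [17, 20] already have colors [2, 3] ⇒ c(18) = 1.
  - Vertex 11: neighbors [18, 10, 14] already have colors [1, 2, 3] — all 3 colors blocked. Contradiction.
- Case c(13) = 3:
  - Vertex 14: neighbors [10, 13] already have colors [2, 3] ⇒ c(14) = 1.
  - Vertex 15: neighbors [8, 13] already have colors [1, 3] ⇒ c(15) = 2.
  - Vertex 17: neighbors [14, 15, 13] already have colors [1, 2, 3] — all 3 colors blocked. Contradiction.
Every case ends in a contradiction, so G has no proper 3-coloring (χ ≥ 4).
The coloring below uses 4 colors, so χ(G) = 4.
A valid 4-coloring: color 1: [8, 10, 13, 18]; color 2: [12, 14, 15, 16]; color 3: [9, 11, 17, 20]; color 4: [19].

χ(G) = 4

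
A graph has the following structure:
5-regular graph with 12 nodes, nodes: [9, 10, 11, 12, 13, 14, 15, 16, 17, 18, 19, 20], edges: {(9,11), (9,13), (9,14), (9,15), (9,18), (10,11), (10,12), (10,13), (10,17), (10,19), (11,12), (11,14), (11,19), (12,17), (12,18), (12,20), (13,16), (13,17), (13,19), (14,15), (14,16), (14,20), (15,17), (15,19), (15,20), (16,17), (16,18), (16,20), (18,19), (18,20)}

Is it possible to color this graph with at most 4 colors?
A valid 4-coloring: color 1: [11, 13, 15, 18]; color 2: [9, 17, 19, 20]; color 3: [12, 14]; color 4: [10, 16].
(χ(G) = 4 ≤ 4.)

Yes, G is 4-colorable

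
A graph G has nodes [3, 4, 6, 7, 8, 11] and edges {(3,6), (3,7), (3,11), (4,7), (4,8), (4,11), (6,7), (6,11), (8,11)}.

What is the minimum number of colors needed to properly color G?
Clique number ω(G) = 3 (lower bound: χ ≥ ω).
The clique on [4, 8, 11] has size 3, forcing χ ≥ 3, and the coloring below uses 3 colors, so χ(G) = 3.
A valid 3-coloring: color 1: [7, 11]; color 2: [4, 6]; color 3: [3, 8].

χ(G) = 3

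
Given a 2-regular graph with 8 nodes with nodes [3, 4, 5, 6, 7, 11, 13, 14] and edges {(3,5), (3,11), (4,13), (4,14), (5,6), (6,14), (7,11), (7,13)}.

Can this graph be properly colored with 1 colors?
No, G is not 1-colorable

Edge (3,11) forces its endpoints to differ, so 1 color is not enough.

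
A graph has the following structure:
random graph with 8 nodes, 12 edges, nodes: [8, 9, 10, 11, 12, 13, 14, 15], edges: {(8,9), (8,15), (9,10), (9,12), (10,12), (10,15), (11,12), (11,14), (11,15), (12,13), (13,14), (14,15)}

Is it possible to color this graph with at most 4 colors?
A valid 4-coloring: color 1: [12, 15]; color 2: [9, 11, 13]; color 3: [8, 10, 14].
(χ(G) = 3 ≤ 4.)

Yes, G is 4-colorable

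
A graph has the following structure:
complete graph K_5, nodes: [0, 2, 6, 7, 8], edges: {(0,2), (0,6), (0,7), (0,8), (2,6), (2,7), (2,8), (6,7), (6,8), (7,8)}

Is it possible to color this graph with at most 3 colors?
No, G is not 3-colorable

The clique on vertices [0, 2, 6, 7, 8] has size 5 > 3, so it alone needs 5 colors.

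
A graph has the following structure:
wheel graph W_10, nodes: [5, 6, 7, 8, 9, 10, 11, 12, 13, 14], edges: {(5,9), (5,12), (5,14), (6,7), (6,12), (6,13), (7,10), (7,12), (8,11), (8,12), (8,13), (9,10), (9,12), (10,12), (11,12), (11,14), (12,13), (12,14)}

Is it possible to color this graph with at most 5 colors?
Yes, G is 5-colorable

A valid 5-coloring: color 1: [12]; color 2: [5, 6, 8, 10]; color 3: [7, 9, 11, 13]; color 4: [14].
(χ(G) = 4 ≤ 5.)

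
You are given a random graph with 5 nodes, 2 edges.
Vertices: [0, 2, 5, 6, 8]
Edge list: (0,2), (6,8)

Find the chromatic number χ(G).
χ(G) = 2

Clique number ω(G) = 2 (lower bound: χ ≥ ω).
The graph is bipartite (no odd cycle), so 2 colors suffice: χ(G) = 2.
A valid 2-coloring: color 1: [0, 5, 6]; color 2: [2, 8].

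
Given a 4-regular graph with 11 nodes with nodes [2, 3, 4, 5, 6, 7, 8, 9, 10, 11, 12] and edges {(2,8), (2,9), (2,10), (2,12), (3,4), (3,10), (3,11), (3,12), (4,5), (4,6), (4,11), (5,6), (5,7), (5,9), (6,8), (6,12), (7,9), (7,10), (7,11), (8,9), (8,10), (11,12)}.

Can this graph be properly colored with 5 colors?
A valid 5-coloring: color 1: [4, 9, 10, 12]; color 2: [2, 3, 6, 7]; color 3: [5, 8, 11].
(χ(G) = 3 ≤ 5.)

Yes, G is 5-colorable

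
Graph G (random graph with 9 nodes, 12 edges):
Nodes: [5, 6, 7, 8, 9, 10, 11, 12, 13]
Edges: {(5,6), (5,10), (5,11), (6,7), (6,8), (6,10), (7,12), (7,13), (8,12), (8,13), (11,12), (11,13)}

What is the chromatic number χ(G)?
Clique number ω(G) = 3 (lower bound: χ ≥ ω).
The clique on [5, 6, 10] has size 3, forcing χ ≥ 3, and the coloring below uses 3 colors, so χ(G) = 3.
A valid 3-coloring: color 1: [6, 9, 12, 13]; color 2: [7, 8, 10, 11]; color 3: [5].

χ(G) = 3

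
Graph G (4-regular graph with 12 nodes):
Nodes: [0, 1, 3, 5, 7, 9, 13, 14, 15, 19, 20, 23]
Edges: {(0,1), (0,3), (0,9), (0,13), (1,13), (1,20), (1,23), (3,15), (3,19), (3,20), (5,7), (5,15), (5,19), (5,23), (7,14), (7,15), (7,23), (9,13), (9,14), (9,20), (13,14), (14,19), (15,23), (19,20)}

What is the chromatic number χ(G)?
Clique number ω(G) = 4 (lower bound: χ ≥ ω).
The clique on [5, 7, 15, 23] has size 4, forcing χ ≥ 4, and the coloring below uses 4 colors, so χ(G) = 4.
A valid 4-coloring: color 1: [1, 3, 7, 9]; color 2: [0, 5, 14, 20]; color 3: [13, 19, 23]; color 4: [15].

χ(G) = 4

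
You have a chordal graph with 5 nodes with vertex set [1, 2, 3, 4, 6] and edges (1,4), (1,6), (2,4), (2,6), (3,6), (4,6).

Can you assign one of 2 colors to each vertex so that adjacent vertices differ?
The clique on vertices [1, 4, 6] has size 3 > 2, so it alone needs 3 colors.

No, G is not 2-colorable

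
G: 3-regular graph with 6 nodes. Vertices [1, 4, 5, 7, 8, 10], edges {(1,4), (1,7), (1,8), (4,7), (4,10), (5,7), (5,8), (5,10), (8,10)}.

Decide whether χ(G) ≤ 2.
The clique on vertices [1, 4, 7] has size 3 > 2, so it alone needs 3 colors.

No, G is not 2-colorable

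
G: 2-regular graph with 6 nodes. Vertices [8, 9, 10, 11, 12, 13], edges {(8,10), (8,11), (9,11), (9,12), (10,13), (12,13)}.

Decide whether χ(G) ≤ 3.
Yes, G is 3-colorable

A valid 3-coloring: color 1: [8, 9, 13]; color 2: [10, 11, 12].
(χ(G) = 2 ≤ 3.)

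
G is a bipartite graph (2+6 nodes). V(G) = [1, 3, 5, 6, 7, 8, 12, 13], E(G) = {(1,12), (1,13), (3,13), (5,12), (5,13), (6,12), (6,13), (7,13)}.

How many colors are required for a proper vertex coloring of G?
χ(G) = 2

Clique number ω(G) = 2 (lower bound: χ ≥ ω).
The graph is bipartite (no odd cycle), so 2 colors suffice: χ(G) = 2.
A valid 2-coloring: color 1: [8, 12, 13]; color 2: [1, 3, 5, 6, 7].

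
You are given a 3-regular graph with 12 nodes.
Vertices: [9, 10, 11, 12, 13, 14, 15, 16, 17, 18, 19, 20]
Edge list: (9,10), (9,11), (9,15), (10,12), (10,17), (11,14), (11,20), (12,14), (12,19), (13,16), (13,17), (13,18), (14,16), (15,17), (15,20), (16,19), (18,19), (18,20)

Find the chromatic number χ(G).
χ(G) = 3

Clique number ω(G) = 2 (lower bound: χ ≥ ω).
Odd cycle [20, 18, 19, 12, 10, 9, 15] needs 3 colors (χ ≥ 3).
The coloring below uses 3 colors, so χ(G) = 3.
A valid 3-coloring: color 1: [9, 13, 14, 19, 20]; color 2: [10, 11, 15, 16, 18]; color 3: [12, 17].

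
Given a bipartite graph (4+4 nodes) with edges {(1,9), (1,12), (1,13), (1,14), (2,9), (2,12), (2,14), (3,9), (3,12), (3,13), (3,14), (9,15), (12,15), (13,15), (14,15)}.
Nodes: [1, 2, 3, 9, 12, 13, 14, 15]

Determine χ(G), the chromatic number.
Clique number ω(G) = 2 (lower bound: χ ≥ ω).
The graph is bipartite (no odd cycle), so 2 colors suffice: χ(G) = 2.
A valid 2-coloring: color 1: [1, 2, 3, 15]; color 2: [9, 12, 13, 14].

χ(G) = 2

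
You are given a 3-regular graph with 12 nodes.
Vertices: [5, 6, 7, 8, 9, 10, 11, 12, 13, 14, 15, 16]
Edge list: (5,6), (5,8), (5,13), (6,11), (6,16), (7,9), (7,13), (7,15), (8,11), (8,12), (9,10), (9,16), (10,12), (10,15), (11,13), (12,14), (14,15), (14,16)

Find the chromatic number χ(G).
χ(G) = 3

Clique number ω(G) = 2 (lower bound: χ ≥ ω).
Odd cycle [8, 11, 13, 7, 15, 14, 12] needs 3 colors (χ ≥ 3).
The coloring below uses 3 colors, so χ(G) = 3.
A valid 3-coloring: color 1: [6, 8, 9, 13, 14]; color 2: [5, 7, 10, 11, 16]; color 3: [12, 15].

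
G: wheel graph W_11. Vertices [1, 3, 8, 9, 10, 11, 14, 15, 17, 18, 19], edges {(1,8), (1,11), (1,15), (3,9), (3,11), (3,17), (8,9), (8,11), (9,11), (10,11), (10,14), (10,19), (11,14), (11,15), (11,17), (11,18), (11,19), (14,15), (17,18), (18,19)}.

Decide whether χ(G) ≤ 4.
Yes, G is 4-colorable

A valid 4-coloring: color 1: [11]; color 2: [3, 8, 10, 15, 18]; color 3: [1, 9, 14, 17, 19].
(χ(G) = 3 ≤ 4.)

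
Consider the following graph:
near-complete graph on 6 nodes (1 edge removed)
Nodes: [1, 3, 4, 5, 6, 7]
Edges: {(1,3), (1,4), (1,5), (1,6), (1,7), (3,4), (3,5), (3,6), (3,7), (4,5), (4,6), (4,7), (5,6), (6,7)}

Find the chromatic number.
Clique number ω(G) = 5 (lower bound: χ ≥ ω).
The clique on [1, 3, 4, 5, 6] has size 5, forcing χ ≥ 5, and the coloring below uses 5 colors, so χ(G) = 5.
A valid 5-coloring: color 1: [4]; color 2: [3]; color 3: [1]; color 4: [6]; color 5: [5, 7].

χ(G) = 5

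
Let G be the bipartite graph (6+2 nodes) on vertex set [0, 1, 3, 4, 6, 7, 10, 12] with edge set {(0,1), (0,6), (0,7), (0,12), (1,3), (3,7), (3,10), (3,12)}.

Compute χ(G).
Clique number ω(G) = 2 (lower bound: χ ≥ ω).
The graph is bipartite (no odd cycle), so 2 colors suffice: χ(G) = 2.
A valid 2-coloring: color 1: [0, 3, 4]; color 2: [1, 6, 7, 10, 12].

χ(G) = 2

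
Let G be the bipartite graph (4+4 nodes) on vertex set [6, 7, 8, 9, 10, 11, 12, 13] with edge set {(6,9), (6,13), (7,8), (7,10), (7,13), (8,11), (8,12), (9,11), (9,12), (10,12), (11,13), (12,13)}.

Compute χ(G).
χ(G) = 2

Clique number ω(G) = 2 (lower bound: χ ≥ ω).
The graph is bipartite (no odd cycle), so 2 colors suffice: χ(G) = 2.
A valid 2-coloring: color 1: [8, 9, 10, 13]; color 2: [6, 7, 11, 12].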